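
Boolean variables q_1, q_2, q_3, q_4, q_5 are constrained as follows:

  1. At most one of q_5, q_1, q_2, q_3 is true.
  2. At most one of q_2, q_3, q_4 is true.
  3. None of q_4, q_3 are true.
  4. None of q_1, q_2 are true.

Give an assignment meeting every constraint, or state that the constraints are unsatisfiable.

q_1 = False, q_2 = False, q_3 = False, q_4 = False, q_5 = True

  (1) {q_5, q_1, q_2, q_3}: 1 true — at most one ✓
  (2) {q_2, q_3, q_4}: 0 true — at most one ✓
  (3) {q_4, q_3}: 0 true — none ✓
  (4) {q_1, q_2}: 0 true — none ✓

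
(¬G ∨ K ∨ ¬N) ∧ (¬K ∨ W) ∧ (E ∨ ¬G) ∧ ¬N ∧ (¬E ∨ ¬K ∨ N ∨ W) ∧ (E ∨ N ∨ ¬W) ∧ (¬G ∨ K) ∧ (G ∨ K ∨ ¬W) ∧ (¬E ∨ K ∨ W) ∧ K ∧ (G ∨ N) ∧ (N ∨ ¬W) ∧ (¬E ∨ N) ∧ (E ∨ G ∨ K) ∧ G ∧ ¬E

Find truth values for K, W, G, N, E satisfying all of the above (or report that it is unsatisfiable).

UNSATISFIABLE

Case G = True:
  (E ∨ ¬G) forces E = True.
  Clause (¬E) is falsified — contradiction.
Case G = False:
  Clause (G) is falsified — contradiction.
Both cases fail, so the formula is unsatisfiable.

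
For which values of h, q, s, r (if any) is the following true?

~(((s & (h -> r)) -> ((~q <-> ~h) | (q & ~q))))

h = False, q = True, s = True, r = False

  ~(((s & (h -> r)) -> ((~q <-> ~h) | (q & ~q)))) = True
    (s & (h -> r)) -> ((~q <-> ~h) | (q & ~q)) = False
      s & (h -> r) = True
        h -> r = True
      (~q <-> ~h) | (q & ~q) = False
        ~q <-> ~h = False
          ~q = False
          ~h = True
        q & ~q = False
          ~q = False
The formula evaluates to True.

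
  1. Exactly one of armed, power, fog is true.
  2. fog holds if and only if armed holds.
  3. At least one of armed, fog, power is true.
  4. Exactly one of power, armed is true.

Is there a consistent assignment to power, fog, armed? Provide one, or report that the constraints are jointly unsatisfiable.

power=T, fog=F, armed=F

  (1) {armed, power, fog}: 1 true — exactly one ✓
  (2) fog=F, armed=F — same ✓
  (3) {armed, fog, power}: 1 true — at least one ✓
  (4) {power, armed}: 1 true — exactly one ✓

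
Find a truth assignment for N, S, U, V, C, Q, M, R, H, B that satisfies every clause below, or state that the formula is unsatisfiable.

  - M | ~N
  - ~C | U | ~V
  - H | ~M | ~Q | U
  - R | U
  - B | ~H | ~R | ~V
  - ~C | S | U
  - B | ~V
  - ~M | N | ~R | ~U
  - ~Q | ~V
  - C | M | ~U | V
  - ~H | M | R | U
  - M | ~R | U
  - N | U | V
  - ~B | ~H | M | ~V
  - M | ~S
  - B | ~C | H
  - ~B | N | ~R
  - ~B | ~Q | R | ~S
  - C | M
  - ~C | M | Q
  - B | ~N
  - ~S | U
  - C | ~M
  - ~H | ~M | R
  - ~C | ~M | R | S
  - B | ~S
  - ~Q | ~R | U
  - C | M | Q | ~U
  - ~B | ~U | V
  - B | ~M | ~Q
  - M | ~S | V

N = True, S = False, U = True, V = True, C = True, Q = False, M = True, R = True, H = False, B = True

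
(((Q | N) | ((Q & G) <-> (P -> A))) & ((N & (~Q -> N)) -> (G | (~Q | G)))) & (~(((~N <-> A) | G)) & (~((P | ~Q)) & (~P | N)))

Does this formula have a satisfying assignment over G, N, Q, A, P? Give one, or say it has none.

G: False; N: False; Q: True; A: False; P: False

  ((Q | N) | ((Q & G) <-> (P -> A))) & ((N & (~Q -> N)) -> (G | (~Q | G))) = True
    (Q | N) | ((Q & G) <-> (P -> A)) = True
      Q | N = True
      (Q & G) <-> (P -> A) = False
        Q & G = False
        P -> A = True
    (N & (~Q -> N)) -> (G | (~Q | G)) = True
      N & (~Q -> N) = False
        ~Q -> N = True
          ~Q = False
      G | (~Q | G) = False
        ~Q | G = False
          ~Q = False
  ~(((~N <-> A) | G)) & (~((P | ~Q)) & (~P | N)) = True
    ~(((~N <-> A) | G)) = True
      (~N <-> A) | G = False
        ~N <-> A = False
          ~N = True
    ~((P | ~Q)) & (~P | N) = True
      ~((P | ~Q)) = True
        P | ~Q = False
          ~Q = False
      ~P | N = True
        ~P = True
Both conjuncts True, so the formula holds.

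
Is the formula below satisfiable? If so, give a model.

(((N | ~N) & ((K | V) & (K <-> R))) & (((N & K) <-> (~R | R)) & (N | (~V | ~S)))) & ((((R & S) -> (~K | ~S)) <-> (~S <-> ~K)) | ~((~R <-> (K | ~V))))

R: True; K: True; S: False; V: False; N: True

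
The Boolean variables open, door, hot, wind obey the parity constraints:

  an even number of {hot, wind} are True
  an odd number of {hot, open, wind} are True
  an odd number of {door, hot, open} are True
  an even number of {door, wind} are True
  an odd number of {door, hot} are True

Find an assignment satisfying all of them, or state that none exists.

No satisfying assignment exists.

Adding constraints 1, 2, 3, 5 mod 2: every variable appears an even number of times on the left, so the left side is 0.
But the right sides sum to 1 (mod 2). 0 ≠ 1 — the system is inconsistent.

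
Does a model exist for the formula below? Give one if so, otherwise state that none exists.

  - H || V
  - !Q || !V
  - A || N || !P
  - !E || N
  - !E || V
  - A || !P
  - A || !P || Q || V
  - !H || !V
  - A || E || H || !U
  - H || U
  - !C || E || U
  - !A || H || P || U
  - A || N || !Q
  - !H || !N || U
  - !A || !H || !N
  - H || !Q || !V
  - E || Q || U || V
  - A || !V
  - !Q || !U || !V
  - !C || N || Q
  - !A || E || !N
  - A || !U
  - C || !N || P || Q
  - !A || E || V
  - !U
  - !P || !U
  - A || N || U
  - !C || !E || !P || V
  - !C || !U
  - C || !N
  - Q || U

Case U = True:
  Clause (!U) is falsified — contradiction.
Case U = False:
  (H || U) forces H = True.
  (!H || !V) forces V = False.
  (!E || V) forces E = False.
  (!C || E || U) forces C = False.
  (!H || !N || U) forces N = False.
  (E || Q || U || V) forces Q = True.
  (A || N || !Q) forces A = True.
  Clause (!A || E || V) is falsified — contradiction.
Both cases fail, so the formula is unsatisfiable.

The formula is unsatisfiable.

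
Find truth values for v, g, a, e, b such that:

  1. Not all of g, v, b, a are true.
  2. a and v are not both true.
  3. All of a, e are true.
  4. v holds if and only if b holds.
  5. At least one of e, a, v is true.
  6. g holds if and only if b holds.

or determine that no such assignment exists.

v = False, g = False, a = True, e = True, b = False

  (1) {g, v, b, a}: 1/4 true — not all ✓
  (2) a=T, v=F — not both ✓
  (3) {a, e}: all 2 true ✓
  (4) v=F, b=F — same ✓
  (5) {e, a, v}: 2 true — at least one ✓
  (6) g=F, b=F — same ✓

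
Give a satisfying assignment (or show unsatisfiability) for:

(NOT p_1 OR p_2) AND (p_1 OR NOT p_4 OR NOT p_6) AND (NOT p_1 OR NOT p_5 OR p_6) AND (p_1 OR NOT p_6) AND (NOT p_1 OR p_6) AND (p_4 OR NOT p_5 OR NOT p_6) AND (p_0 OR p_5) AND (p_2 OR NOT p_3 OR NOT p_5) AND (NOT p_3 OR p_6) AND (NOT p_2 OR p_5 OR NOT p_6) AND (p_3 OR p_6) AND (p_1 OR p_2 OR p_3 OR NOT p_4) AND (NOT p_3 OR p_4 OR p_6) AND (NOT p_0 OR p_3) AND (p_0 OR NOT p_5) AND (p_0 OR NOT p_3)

p_0 = True, p_1 = True, p_2 = True, p_3 = True, p_4 = True, p_5 = True, p_6 = True

Try p_0 = False:
  (p_0 OR p_5) forces p_5 = True.
  clause (p_0 OR NOT p_5) is falsified — backtrack.
So p_0 = True.
  then (NOT p_0 OR p_3) forces p_3 = True.
  then (NOT p_3 OR p_6) forces p_6 = True.
  then (p_1 OR NOT p_6) forces p_1 = True.
  then (NOT p_1 OR p_2) forces p_2 = True.
  then (NOT p_2 OR p_5 OR NOT p_6) forces p_5 = True.
  then (p_4 OR NOT p_5 OR NOT p_6) forces p_4 = True.
All clauses satisfied.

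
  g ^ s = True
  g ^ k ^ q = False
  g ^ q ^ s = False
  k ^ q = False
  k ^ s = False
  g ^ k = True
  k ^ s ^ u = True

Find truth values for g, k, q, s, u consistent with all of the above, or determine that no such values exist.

g: False; k: True; q: True; s: True; u: True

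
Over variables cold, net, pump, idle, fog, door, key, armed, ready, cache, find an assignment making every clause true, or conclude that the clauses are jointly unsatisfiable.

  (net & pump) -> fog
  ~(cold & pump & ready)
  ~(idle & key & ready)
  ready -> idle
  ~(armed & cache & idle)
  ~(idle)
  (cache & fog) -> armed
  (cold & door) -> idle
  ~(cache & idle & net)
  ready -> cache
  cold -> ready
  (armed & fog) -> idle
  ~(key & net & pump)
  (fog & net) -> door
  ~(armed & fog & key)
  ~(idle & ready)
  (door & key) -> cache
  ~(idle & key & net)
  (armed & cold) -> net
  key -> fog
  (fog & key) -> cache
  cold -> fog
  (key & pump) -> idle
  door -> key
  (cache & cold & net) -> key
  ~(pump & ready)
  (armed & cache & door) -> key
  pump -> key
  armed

cold: False, net: True, pump: False, idle: False, fog: False, door: False, key: False, armed: True, ready: False, cache: True

Unit clause (armed) forces armed = True.
Unit clause (~idle) forces idle = False.
In (~armed | ~fog | idle) only ~fog is left, so fog = False.
In (idle | ~ready) only ~ready is left, so ready = False.
In (fog | ~key) only ~key is left, so key = False.
In (~cold | fog) only ~cold is left, so cold = False.
In (key | ~pump) only ~pump is left, so pump = False.
In (~door | key) only ~door is left, so door = False.
Set net = True.
Set cache = True.
All clauses satisfied.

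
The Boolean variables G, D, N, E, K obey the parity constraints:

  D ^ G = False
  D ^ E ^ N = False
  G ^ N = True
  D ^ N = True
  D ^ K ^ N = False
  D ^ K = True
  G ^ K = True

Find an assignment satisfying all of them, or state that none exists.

G: False, D: False, N: True, E: True, K: True

D ^ G = F ^ F = False ✓
D ^ E ^ N = F ^ T ^ T = False ✓
G ^ N = F ^ T = True ✓
D ^ N = F ^ T = True ✓
D ^ K ^ N = F ^ T ^ T = False ✓
D ^ K = F ^ T = True ✓
G ^ K = F ^ T = True ✓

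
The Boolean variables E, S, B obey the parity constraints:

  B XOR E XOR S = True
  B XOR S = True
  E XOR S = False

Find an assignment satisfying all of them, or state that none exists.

E=F, S=F, B=T

B XOR E XOR S = T XOR F XOR F = True ✓
B XOR S = T XOR F = True ✓
E XOR S = F XOR F = False ✓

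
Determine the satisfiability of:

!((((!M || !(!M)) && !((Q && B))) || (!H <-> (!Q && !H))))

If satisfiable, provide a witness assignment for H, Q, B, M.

H = False; Q = True; B = True; M = True

  !((((!M || !(!M)) && !((Q && B))) || (!H <-> (!Q && !H)))) = True
    ((!M || !(!M)) && !((Q && B))) || (!H <-> (!Q && !H)) = False
      (!M || !(!M)) && !((Q && B)) = False
        !M || !(!M) = True
          !M = False
          !(!M) = True
            !M = False
        !((Q && B)) = False
          Q && B = True
      !H <-> (!Q && !H) = False
        !H = True
        !Q && !H = False
          !Q = False
          !H = True
The formula evaluates to True.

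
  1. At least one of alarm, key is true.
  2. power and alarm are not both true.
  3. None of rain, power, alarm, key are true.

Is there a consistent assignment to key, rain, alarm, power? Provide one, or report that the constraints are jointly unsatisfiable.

No satisfying assignment exists.

Case key = True:
  Constraint (3) is violated (key=T) — contradiction.
Case key = False:
  (1) with key=F forces alarm = True.
  Constraint (3) is violated (alarm=T) — contradiction.
Both cases fail — unsatisfiable.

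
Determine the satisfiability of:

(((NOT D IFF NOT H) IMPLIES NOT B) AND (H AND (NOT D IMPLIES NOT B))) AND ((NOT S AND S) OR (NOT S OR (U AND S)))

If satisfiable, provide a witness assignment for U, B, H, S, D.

U = False; B = False; H = True; S = False; D = False

  ((NOT D IFF NOT H) IMPLIES NOT B) AND (H AND (NOT D IMPLIES NOT B)) = True
    (NOT D IFF NOT H) IMPLIES NOT B = True
      NOT D IFF NOT H = False
        NOT D = True
        NOT H = False
      NOT B = True
    H AND (NOT D IMPLIES NOT B) = True
      NOT D IMPLIES NOT B = True
        NOT D = True
        NOT B = True
  (NOT S AND S) OR (NOT S OR (U AND S)) = True
    NOT S AND S = False
      NOT S = True
    NOT S OR (U AND S) = True
      NOT S = True
      U AND S = False
Both conjuncts True, so the formula holds.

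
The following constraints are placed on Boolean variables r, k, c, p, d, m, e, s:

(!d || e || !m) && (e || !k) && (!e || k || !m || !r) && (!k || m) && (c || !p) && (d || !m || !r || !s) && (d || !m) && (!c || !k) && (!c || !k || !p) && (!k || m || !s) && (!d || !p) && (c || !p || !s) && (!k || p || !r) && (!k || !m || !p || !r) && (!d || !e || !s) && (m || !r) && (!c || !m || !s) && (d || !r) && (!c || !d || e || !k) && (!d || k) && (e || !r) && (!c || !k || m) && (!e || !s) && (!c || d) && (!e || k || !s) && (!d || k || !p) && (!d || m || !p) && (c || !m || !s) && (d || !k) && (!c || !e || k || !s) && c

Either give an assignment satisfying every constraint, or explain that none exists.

Case c = True:
  (!c || !k) forces k = False.
  (!d || k) forces d = False.
  Clause (!c || d) is falsified — contradiction.
Case c = False:
  Clause (c) is falsified — contradiction.
Both cases fail, so the formula is unsatisfiable.

The formula is unsatisfiable.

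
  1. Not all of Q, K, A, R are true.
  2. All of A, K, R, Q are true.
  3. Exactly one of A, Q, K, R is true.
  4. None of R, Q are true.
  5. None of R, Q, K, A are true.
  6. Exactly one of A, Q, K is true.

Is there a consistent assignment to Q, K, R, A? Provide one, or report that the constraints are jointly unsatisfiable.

Case Q = True:
  Constraint (4) is violated (Q=T) — contradiction.
Case Q = False:
  Constraint (2) is violated (Q=F) — contradiction.
Both cases fail — unsatisfiable.

UNSATISFIABLE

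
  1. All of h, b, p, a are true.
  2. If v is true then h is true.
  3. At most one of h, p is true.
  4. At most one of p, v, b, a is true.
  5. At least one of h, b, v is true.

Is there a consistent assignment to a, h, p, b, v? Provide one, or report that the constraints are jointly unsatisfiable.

Case p = True:
  (1) forces h = True.
  Constraint (3) is violated (h=T, p=T) — contradiction.
Case p = False:
  Constraint (1) is violated (p=F) — contradiction.
Both cases fail — unsatisfiable.

No satisfying assignment exists.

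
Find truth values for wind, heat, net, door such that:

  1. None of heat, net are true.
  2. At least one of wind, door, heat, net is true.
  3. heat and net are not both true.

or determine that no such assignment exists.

wind = True; heat = False; net = False; door = True

  (1) {heat, net}: 0 true — none ✓
  (2) {wind, door, heat, net}: 2 true — at least one ✓
  (3) heat=F, net=F — not both ✓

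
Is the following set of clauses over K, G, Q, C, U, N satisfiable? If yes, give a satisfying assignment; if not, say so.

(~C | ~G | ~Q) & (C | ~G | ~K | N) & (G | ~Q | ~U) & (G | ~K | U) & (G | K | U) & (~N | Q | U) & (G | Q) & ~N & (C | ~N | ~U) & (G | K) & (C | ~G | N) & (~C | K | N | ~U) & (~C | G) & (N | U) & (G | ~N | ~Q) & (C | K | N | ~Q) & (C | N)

Unit clause (~N) forces N = False.
In (N | U) only U is left, so U = True.
In (C | N) only C is left, so C = True.
In (~C | K | N | ~U) only K is left, so K = True.
In (~C | G) only G is left, so G = True.
In (~C | ~G | ~Q) only ~Q is left, so Q = False.
All clauses satisfied.

K: True, G: True, Q: False, C: True, U: True, N: False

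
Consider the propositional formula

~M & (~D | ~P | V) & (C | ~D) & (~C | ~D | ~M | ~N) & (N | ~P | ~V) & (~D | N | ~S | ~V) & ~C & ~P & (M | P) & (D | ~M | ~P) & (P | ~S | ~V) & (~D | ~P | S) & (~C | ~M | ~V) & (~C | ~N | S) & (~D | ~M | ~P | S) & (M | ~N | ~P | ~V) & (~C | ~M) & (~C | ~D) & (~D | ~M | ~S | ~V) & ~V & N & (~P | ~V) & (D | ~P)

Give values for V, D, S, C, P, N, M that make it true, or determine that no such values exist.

The formula is unsatisfiable.

Case P = True:
  Clause (~P) is falsified — contradiction.
Case P = False:
  (~M) forces M = False.
  Clause (M | P) is falsified — contradiction.
Both cases fail, so the formula is unsatisfiable.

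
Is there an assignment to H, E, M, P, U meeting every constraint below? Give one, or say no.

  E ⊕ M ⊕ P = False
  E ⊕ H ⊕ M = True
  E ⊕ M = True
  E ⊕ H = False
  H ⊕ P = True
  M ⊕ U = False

H=F, E=F, M=T, P=T, U=T

E ⊕ M ⊕ P = F ⊕ T ⊕ T = False ✓
E ⊕ H ⊕ M = F ⊕ F ⊕ T = True ✓
E ⊕ M = F ⊕ T = True ✓
E ⊕ H = F ⊕ F = False ✓
H ⊕ P = F ⊕ T = True ✓
M ⊕ U = T ⊕ T = False ✓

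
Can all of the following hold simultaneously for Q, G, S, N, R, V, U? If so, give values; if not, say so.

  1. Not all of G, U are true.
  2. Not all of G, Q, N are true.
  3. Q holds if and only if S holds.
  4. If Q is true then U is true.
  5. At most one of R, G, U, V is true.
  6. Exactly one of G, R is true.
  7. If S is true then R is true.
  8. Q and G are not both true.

Q: False, G: False, S: False, N: False, R: True, V: False, U: False

  (1) {G, U}: 0/2 true — not all ✓
  (2) {G, Q, N}: 0/3 true — not all ✓
  (3) Q=F, S=F — same ✓
  (4) Q=F ⇒ U: vacuous ✓
  (5) {R, G, U, V}: 1 true — at most one ✓
  (6) {G, R}: 1 true — exactly one ✓
  (7) S=F ⇒ R: vacuous ✓
  (8) Q=F, G=F — not both ✓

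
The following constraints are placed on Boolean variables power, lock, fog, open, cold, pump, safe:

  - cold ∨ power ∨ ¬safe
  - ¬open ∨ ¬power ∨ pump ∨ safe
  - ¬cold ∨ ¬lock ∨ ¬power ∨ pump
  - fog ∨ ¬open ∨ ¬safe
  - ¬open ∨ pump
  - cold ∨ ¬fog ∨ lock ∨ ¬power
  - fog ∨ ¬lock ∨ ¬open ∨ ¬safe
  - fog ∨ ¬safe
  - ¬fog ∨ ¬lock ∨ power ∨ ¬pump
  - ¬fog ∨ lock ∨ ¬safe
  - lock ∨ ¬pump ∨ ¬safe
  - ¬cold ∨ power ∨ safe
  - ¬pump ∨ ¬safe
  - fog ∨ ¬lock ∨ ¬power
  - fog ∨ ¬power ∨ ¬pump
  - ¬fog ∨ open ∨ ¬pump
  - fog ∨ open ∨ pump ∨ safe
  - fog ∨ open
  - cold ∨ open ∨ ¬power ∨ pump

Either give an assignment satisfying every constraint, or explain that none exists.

power = False; lock = True; fog = True; open = False; cold = True; pump = False; safe = True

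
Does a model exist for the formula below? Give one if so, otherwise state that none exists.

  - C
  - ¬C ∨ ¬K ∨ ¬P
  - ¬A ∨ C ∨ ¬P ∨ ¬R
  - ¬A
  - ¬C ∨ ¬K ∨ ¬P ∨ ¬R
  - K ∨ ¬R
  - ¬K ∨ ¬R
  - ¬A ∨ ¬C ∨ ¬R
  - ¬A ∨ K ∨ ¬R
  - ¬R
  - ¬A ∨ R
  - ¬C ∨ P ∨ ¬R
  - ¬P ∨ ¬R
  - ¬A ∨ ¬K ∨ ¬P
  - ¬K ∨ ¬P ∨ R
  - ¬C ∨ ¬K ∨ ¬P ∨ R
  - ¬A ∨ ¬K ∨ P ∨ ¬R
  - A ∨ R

Case A = True:
  Clause (¬A) is falsified — contradiction.
Case A = False:
  (C) forces C = True.
  (¬R) forces R = False.
  Clause (A ∨ R) is falsified — contradiction.
Both cases fail, so the formula is unsatisfiable.

No satisfying assignment exists.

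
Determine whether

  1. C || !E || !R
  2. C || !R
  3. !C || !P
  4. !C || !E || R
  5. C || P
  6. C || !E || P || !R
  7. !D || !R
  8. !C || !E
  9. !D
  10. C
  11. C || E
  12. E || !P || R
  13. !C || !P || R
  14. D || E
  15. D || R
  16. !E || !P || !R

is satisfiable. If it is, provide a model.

Case E = True:
  (!C || !E) forces C = False.
  Clause (C) is falsified — contradiction.
Case E = False:
  (!D) forces D = False.
  Clause (D || E) is falsified — contradiction.
Both cases fail, so the formula is unsatisfiable.

Unsatisfiable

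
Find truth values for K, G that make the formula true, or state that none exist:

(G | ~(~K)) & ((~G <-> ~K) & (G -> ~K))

Case K = True: the formula simplifies to G & ~G.
  G = True: the conjunct ~G is False.
  G = False: the conjunct G is False.
Case K = False: the formula simplifies to G & ~G.
  G = True: the conjunct ~G is False.
  G = False: the conjunct G is False.
Both cases fail — unsatisfiable.

UNSATISFIABLE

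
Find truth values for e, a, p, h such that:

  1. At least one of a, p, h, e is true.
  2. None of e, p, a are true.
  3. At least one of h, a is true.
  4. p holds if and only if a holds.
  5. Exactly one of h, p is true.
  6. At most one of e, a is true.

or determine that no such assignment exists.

e = False; a = False; p = False; h = True

  (1) {a, p, h, e}: 1 true — at least one ✓
  (2) {e, p, a}: 0 true — none ✓
  (3) {h, a}: 1 true — at least one ✓
  (4) p=F, a=F — same ✓
  (5) {h, p}: 1 true — exactly one ✓
  (6) {e, a}: 0 true — at most one ✓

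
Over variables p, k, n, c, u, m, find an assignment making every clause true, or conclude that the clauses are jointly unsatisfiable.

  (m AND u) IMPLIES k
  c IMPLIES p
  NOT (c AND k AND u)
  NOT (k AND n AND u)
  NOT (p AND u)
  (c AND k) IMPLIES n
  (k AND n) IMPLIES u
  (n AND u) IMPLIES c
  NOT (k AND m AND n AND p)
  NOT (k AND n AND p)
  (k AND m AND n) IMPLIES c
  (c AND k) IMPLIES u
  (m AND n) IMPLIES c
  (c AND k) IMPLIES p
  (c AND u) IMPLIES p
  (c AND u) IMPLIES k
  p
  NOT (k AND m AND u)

Unit clause (p) forces p = True.
In (NOT p OR NOT u) only NOT u is left, so u = False.
Set k = False.
Set n = False.
Set c = False.
Set m = True.
All clauses satisfied.

p=T; k=F; n=F; c=F; u=F; m=T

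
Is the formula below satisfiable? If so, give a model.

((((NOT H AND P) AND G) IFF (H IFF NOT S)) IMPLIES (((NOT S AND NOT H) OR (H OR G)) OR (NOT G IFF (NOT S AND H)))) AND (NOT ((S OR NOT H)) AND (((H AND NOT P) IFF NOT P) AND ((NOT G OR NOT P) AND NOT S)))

P = False, H = True, G = True, S = False

  (((NOT H AND P) AND G) IFF (H IFF NOT S)) IMPLIES (((NOT S AND NOT H) OR (H OR G)) OR (NOT G IFF (NOT S AND H))) = True
    ((NOT H AND P) AND G) IFF (H IFF NOT S) = False
      (NOT H AND P) AND G = False
        NOT H AND P = False
          NOT H = False
      H IFF NOT S = True
        NOT S = True
    ((NOT S AND NOT H) OR (H OR G)) OR (NOT G IFF (NOT S AND H)) = True
      (NOT S AND NOT H) OR (H OR G) = True
        NOT S AND NOT H = False
          NOT S = True
          NOT H = False
        H OR G = True
      NOT G IFF (NOT S AND H) = False
        NOT G = False
        NOT S AND H = True
          NOT S = True
  NOT ((S OR NOT H)) AND (((H AND NOT P) IFF NOT P) AND ((NOT G OR NOT P) AND NOT S)) = True
    NOT ((S OR NOT H)) = True
      S OR NOT H = False
        NOT H = False
    ((H AND NOT P) IFF NOT P) AND ((NOT G OR NOT P) AND NOT S) = True
      (H AND NOT P) IFF NOT P = True
        H AND NOT P = True
          NOT P = True
        NOT P = True
      (NOT G OR NOT P) AND NOT S = True
        NOT G OR NOT P = True
          NOT G = False
          NOT P = True
        NOT S = True
Both conjuncts True, so the formula holds.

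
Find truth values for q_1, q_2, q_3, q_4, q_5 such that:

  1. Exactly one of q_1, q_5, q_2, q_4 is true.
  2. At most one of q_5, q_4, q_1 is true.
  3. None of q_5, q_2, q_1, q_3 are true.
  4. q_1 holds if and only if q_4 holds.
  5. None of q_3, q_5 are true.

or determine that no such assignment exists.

The formula is unsatisfiable.

Case q_1 = True:
  Constraint (3) is violated (q_1=T) — contradiction.
Case q_1 = False:
  (3) forces q_5 = False.
  (3) forces q_2 = False.
  (1) with q_1=F, q_5=F, q_2=F forces q_4 = True.
  Constraint (4) is violated (q_1=F, q_4=T) — contradiction.
Both cases fail — unsatisfiable.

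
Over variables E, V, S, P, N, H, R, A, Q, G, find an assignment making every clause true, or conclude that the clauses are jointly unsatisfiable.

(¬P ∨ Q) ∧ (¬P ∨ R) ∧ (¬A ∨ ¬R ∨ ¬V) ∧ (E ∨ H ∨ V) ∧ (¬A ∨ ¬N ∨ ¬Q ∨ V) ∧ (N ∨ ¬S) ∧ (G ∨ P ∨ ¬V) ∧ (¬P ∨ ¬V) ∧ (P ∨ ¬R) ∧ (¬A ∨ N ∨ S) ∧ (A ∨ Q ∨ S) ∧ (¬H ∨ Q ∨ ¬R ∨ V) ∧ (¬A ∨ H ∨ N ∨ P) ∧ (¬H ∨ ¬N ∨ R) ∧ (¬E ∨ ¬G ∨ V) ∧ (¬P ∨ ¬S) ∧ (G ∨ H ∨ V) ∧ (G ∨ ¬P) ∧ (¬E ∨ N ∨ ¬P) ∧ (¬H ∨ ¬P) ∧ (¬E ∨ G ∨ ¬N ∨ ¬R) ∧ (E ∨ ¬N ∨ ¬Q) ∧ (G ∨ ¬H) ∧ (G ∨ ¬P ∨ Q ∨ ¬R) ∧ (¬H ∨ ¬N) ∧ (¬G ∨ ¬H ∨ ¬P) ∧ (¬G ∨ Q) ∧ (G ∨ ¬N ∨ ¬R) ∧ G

E: True; V: True; S: True; P: False; N: True; H: False; R: False; A: False; Q: True; G: True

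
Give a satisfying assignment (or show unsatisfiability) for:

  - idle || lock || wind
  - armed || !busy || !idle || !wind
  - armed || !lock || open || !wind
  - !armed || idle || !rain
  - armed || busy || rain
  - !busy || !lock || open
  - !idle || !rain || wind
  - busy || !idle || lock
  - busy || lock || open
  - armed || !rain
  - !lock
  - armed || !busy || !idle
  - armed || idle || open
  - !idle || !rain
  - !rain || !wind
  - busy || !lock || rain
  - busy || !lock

lock = False, rain = False, busy = True, idle = False, armed = True, open = True, wind = True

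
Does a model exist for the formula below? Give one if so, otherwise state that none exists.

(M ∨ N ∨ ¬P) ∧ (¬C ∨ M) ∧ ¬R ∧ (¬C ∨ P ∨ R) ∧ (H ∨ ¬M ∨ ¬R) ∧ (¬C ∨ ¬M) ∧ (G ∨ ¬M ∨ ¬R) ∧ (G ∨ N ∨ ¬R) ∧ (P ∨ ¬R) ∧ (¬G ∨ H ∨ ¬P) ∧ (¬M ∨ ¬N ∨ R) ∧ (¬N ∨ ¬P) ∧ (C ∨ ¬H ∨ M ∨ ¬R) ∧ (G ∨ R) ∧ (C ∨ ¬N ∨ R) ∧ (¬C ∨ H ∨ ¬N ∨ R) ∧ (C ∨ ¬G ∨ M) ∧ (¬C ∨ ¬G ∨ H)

Unit clause (¬R) forces R = False.
In (G ∨ R) only G is left, so G = True.
Try C = True:
  (¬C ∨ M) forces M = True.
  clause (¬C ∨ ¬M) is falsified — backtrack.
So C = False.
  then (C ∨ ¬N ∨ R) forces N = False.
  then (C ∨ ¬G ∨ M) forces M = True.
Set P = False.
Set H = True.
All clauses satisfied.

C=F; M=T; G=T; P=F; R=F; H=T; N=F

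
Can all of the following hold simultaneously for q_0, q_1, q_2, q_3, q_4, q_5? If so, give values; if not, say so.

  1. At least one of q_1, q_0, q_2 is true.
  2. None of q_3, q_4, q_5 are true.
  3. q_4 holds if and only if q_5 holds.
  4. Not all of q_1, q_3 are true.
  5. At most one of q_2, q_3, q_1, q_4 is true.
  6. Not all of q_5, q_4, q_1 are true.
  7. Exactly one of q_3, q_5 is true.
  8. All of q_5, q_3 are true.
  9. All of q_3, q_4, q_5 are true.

Unsatisfiable — no assignment works.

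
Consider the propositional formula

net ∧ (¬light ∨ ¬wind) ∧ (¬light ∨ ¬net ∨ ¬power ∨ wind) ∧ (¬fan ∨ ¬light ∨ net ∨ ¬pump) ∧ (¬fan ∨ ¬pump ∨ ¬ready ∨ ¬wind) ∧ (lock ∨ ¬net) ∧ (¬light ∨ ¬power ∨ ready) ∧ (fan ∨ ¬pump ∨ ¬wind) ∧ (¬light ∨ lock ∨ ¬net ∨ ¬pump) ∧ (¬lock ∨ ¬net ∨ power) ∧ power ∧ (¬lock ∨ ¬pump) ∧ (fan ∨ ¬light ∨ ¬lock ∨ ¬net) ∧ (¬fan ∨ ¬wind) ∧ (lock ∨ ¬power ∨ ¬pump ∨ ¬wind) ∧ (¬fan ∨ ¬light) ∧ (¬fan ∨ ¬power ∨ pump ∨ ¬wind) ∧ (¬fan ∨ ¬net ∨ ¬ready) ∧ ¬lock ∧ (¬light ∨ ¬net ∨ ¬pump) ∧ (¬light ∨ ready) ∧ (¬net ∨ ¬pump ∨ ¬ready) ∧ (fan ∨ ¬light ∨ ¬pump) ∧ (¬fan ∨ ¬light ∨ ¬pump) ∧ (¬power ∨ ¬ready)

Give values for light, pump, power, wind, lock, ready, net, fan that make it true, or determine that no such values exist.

Case lock = True:
  Clause (¬lock) is falsified — contradiction.
Case lock = False:
  (net) forces net = True.
  Clause (lock ∨ ¬net) is falsified — contradiction.
Both cases fail, so the formula is unsatisfiable.

No satisfying assignment exists.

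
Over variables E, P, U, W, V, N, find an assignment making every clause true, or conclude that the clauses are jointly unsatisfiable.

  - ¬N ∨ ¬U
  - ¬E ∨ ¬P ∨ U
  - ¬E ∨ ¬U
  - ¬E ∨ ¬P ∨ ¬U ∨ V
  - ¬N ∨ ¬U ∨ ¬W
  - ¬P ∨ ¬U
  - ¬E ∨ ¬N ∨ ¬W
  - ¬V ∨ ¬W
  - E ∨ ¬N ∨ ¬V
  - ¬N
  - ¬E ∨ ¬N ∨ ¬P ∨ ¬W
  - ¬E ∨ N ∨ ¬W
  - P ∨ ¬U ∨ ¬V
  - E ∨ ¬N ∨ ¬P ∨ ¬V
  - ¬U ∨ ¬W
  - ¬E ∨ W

Unit clause (¬N) forces N = False.
Try E = True:
  (¬E ∨ ¬U) forces U = False.
  (¬E ∨ ¬P ∨ U) forces P = False.
  (¬E ∨ N ∨ ¬W) forces W = False.
  clause (¬E ∨ W) is falsified — backtrack.
So E = False.
Set P = True.
  then (¬P ∨ ¬U) forces U = False.
Set W = False.
Set V = True.
All clauses satisfied.

E: False, P: True, U: False, W: False, V: True, N: False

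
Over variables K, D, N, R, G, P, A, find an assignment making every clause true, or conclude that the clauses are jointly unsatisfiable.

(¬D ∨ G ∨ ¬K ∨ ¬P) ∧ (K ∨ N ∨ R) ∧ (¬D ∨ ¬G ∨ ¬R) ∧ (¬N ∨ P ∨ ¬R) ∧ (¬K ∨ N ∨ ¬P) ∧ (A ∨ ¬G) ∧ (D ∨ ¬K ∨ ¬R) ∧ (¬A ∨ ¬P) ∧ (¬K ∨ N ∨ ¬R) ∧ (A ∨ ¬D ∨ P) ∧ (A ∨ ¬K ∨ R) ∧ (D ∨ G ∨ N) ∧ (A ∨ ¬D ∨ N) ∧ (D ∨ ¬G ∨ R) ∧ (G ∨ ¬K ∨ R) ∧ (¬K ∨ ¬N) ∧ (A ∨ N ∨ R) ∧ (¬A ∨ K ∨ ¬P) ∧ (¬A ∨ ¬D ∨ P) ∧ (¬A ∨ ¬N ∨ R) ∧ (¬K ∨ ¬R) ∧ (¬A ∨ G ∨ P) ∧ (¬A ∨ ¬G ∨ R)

K = False, D = False, N = True, R = False, G = False, P = True, A = False

Set K = False.
Set D = False.
Set N = True.
Set R = False.
  then (D ∨ ¬G ∨ R) forces G = False.
  then (¬A ∨ ¬N ∨ R) forces A = False.
Set P = True.
All clauses satisfied.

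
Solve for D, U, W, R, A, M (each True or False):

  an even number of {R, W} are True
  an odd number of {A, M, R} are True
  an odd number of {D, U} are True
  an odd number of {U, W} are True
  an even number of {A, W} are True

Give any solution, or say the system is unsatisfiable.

D = True, U = False, W = True, R = True, A = True, M = True

{R, W}: 2 true → even ✓
{A, M, R}: 3 true → odd ✓
{D, U}: 1 true → odd ✓
{U, W}: 1 true → odd ✓
{A, W}: 2 true → even ✓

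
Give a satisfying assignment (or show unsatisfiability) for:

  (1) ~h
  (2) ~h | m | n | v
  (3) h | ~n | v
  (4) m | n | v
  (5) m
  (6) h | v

m: True, v: True, n: False, h: False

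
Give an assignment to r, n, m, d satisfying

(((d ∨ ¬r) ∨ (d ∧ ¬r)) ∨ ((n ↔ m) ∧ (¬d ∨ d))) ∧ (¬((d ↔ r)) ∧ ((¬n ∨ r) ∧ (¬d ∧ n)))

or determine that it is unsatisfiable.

r=T; n=T; m=T; d=F

  ((d ∨ ¬r) ∨ (d ∧ ¬r)) ∨ ((n ↔ m) ∧ (¬d ∨ d)) = True
    (d ∨ ¬r) ∨ (d ∧ ¬r) = False
      d ∨ ¬r = False
        ¬r = False
      d ∧ ¬r = False
        ¬r = False
    (n ↔ m) ∧ (¬d ∨ d) = True
      n ↔ m = True
      ¬d ∨ d = True
        ¬d = True
  ¬((d ↔ r)) ∧ ((¬n ∨ r) ∧ (¬d ∧ n)) = True
    ¬((d ↔ r)) = True
      d ↔ r = False
    (¬n ∨ r) ∧ (¬d ∧ n) = True
      ¬n ∨ r = True
        ¬n = False
      ¬d ∧ n = True
        ¬d = True
Both conjuncts True, so the formula holds.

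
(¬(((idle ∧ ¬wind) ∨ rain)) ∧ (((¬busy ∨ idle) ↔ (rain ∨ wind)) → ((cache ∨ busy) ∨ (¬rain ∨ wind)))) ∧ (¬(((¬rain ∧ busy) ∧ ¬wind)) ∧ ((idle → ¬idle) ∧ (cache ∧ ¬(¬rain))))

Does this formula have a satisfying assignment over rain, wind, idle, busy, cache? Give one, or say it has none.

Case rain = True: the conjunct ¬(((idle ∧ ¬wind) ∨ rain)) becomes ¬(((idle ∧ ¬wind) ∨ True)) = False.
Case rain = False: the conjunct ¬(¬rain) becomes ¬(¬False) = False.
Both cases fail — unsatisfiable.

Unsatisfiable — no assignment works.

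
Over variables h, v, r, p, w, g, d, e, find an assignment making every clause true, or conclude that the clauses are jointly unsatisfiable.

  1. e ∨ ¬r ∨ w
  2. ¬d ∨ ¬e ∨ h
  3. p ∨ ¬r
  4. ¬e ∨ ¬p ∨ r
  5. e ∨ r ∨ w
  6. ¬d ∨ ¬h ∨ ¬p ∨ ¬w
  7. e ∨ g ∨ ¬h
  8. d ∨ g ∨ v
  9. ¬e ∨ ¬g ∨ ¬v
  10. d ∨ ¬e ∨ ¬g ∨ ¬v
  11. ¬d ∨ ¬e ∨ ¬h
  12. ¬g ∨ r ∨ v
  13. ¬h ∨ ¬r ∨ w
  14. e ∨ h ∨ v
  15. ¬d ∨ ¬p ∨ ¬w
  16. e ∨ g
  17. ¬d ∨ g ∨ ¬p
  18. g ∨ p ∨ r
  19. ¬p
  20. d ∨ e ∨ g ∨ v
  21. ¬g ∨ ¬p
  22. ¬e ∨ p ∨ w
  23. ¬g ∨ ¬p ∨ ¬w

Unit clause (¬p) forces p = False.
In (p ∨ ¬r) only ¬r is left, so r = False.
In (g ∨ p ∨ r) only g is left, so g = True.
In (¬g ∨ r ∨ v) only v is left, so v = True.
In (¬e ∨ ¬g ∨ ¬v) only ¬e is left, so e = False.
In (e ∨ r ∨ w) only w is left, so w = True.
Set h = False.
Set d = False.
All clauses satisfied.

h: False; v: True; r: False; p: False; w: True; g: True; d: False; e: False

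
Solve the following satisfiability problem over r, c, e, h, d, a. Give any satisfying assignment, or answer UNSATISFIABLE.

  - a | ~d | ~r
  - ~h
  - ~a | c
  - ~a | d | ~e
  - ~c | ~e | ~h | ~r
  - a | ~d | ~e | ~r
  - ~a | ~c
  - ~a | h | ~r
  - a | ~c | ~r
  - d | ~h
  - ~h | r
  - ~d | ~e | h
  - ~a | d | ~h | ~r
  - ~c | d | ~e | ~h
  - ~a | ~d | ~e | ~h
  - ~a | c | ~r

r = True, c = False, e = False, h = False, d = False, a = False

Unit clause (~h) forces h = False.
Set r = True.
  then (~a | h | ~r) forces a = False.
  then (a | ~c | ~r) forces c = False.
  then (a | ~d | ~r) forces d = False.
Set e = False.
All clauses satisfied.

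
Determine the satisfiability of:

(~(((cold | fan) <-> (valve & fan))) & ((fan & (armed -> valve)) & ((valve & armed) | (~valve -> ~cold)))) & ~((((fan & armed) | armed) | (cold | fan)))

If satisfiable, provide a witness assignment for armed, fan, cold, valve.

Unsatisfiable — no assignment works.

Case fan = True: the conjunct ~((((fan & armed) | armed) | (cold | fan))) becomes ~(((armed | armed) | True)) = False.
Case fan = False: the conjunct fan is False.
Both cases fail — unsatisfiable.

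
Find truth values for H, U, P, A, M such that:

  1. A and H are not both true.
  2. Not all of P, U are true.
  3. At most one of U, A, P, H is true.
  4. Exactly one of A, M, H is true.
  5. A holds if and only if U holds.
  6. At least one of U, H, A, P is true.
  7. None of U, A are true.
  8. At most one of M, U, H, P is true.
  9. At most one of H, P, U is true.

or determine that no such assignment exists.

H=T, U=F, P=F, A=F, M=F

  (1) A=F, H=T — not both ✓
  (2) {P, U}: 0/2 true — not all ✓
  (3) {U, A, P, H}: 1 true — at most one ✓
  (4) {A, M, H}: 1 true — exactly one ✓
  (5) A=F, U=F — same ✓
  (6) {U, H, A, P}: 1 true — at least one ✓
  (7) {U, A}: 0 true — none ✓
  (8) {M, U, H, P}: 1 true — at most one ✓
  (9) {H, P, U}: 1 true — at most one ✓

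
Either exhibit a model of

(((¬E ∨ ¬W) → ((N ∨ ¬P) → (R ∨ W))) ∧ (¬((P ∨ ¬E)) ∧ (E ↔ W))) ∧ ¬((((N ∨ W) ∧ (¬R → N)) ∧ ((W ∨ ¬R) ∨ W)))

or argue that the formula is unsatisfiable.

P: False, E: True, N: False, R: False, W: True

  ((¬E ∨ ¬W) → ((N ∨ ¬P) → (R ∨ W))) ∧ (¬((P ∨ ¬E)) ∧ (E ↔ W)) = True
    (¬E ∨ ¬W) → ((N ∨ ¬P) → (R ∨ W)) = True
      ¬E ∨ ¬W = False
        ¬E = False
        ¬W = False
      (N ∨ ¬P) → (R ∨ W) = True
        N ∨ ¬P = True
          ¬P = True
        R ∨ W = True
    ¬((P ∨ ¬E)) ∧ (E ↔ W) = True
      ¬((P ∨ ¬E)) = True
        P ∨ ¬E = False
          ¬E = False
      E ↔ W = True
  ¬((((N ∨ W) ∧ (¬R → N)) ∧ ((W ∨ ¬R) ∨ W))) = True
    ((N ∨ W) ∧ (¬R → N)) ∧ ((W ∨ ¬R) ∨ W) = False
      (N ∨ W) ∧ (¬R → N) = False
        N ∨ W = True
        ¬R → N = False
          ¬R = True
      (W ∨ ¬R) ∨ W = True
        W ∨ ¬R = True
          ¬R = True
Both conjuncts True, so the formula holds.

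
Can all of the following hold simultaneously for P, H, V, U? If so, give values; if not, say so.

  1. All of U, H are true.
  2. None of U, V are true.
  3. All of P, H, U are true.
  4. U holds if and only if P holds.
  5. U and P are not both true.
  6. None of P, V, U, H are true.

No satisfying assignment exists.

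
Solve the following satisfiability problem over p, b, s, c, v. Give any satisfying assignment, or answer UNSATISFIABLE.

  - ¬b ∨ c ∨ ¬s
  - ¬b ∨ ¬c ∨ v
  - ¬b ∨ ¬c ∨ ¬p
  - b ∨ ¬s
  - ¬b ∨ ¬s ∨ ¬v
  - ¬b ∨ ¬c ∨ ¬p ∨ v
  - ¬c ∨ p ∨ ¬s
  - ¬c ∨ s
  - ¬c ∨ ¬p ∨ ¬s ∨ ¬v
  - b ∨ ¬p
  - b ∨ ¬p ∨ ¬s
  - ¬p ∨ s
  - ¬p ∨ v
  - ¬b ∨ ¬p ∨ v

p=F, b=T, s=F, c=F, v=F

Try p = True:
  (b ∨ ¬p) forces b = True.
  (¬b ∨ ¬c ∨ ¬p) forces c = False.
  (¬b ∨ c ∨ ¬s) forces s = False.
  clause (¬p ∨ s) is falsified — backtrack.
So p = False.
Set b = True.
Set s = False.
  then (¬c ∨ s) forces c = False.
Set v = False.
All clauses satisfied.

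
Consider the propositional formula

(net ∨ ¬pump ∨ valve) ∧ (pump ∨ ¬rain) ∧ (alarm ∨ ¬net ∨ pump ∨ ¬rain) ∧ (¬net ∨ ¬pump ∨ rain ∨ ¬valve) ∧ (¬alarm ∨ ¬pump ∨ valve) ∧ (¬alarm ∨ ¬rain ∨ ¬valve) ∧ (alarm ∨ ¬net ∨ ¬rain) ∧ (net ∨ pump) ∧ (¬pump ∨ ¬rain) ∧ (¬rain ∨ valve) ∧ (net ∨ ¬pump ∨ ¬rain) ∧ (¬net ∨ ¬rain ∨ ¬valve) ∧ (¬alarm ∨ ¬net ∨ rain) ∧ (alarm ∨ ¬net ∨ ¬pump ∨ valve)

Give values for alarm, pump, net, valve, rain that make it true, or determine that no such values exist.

Set alarm = False.
Set pump = True.
  then (¬pump ∨ ¬rain) forces rain = False.
Try net = True:
  (¬net ∨ ¬pump ∨ rain ∨ ¬valve) forces valve = False.
  clause (alarm ∨ ¬net ∨ ¬pump ∨ valve) is falsified — backtrack.
So net = False.
  then (net ∨ ¬pump ∨ valve) forces valve = True.
All clauses satisfied.

alarm: False, pump: True, net: False, valve: True, rain: False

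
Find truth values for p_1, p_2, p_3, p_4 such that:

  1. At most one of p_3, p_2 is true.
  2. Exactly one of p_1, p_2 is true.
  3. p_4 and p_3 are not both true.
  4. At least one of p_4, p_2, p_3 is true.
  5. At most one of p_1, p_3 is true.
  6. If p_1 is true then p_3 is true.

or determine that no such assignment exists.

p_1 = False, p_2 = True, p_3 = False, p_4 = True

  (1) {p_3, p_2}: 1 true — at most one ✓
  (2) {p_1, p_2}: 1 true — exactly one ✓
  (3) p_4=T, p_3=F — not both ✓
  (4) {p_4, p_2, p_3}: 2 true — at least one ✓
  (5) {p_1, p_3}: 0 true — at most one ✓
  (6) p_1=F ⇒ p_3: vacuous ✓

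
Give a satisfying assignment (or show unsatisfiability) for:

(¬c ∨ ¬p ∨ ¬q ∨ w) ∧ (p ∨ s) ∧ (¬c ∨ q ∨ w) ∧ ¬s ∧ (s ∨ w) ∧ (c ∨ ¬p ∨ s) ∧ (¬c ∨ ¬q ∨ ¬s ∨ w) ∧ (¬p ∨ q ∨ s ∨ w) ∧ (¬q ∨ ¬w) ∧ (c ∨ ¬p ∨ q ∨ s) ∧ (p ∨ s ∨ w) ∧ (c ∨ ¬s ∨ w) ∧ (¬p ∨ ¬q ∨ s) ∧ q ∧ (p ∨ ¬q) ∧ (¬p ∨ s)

Unsatisfiable — no assignment works.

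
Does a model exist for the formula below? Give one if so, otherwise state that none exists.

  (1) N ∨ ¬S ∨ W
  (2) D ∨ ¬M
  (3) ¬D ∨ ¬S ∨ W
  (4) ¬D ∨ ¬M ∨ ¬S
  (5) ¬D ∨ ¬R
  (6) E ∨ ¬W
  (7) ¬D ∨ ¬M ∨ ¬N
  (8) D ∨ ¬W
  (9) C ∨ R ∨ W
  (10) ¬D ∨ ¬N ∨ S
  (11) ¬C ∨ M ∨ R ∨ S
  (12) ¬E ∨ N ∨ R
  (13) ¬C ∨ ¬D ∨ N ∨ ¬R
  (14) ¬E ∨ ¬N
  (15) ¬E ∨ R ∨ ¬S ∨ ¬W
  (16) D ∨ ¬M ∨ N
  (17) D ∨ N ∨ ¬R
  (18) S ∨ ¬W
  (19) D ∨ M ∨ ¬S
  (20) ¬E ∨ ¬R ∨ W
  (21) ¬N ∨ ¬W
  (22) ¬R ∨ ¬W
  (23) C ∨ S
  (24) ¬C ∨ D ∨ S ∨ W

N = False, S = False, D = True, C = True, R = False, W = False, M = True, E = False

Set N = False.
Set S = False.
  then (S ∨ ¬W) forces W = False.
  then (C ∨ S) forces C = True.
  then (¬C ∨ D ∨ S ∨ W) forces D = True.
  then (¬D ∨ ¬R) forces R = False.
  then (¬C ∨ M ∨ R ∨ S) forces M = True.
  then (¬E ∨ N ∨ R) forces E = False.
All clauses satisfied.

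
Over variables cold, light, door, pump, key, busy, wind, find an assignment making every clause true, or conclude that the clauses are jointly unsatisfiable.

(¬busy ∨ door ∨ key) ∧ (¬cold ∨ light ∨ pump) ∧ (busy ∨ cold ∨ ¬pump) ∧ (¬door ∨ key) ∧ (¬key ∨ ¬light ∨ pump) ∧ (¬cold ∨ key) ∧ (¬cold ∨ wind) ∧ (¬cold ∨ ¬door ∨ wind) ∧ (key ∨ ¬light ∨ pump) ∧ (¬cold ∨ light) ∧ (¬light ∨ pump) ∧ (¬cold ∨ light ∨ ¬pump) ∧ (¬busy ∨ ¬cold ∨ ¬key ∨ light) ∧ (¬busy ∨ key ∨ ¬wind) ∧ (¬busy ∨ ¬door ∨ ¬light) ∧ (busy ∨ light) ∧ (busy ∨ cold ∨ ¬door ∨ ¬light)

cold = False; light = False; door = False; pump = False; key = True; busy = True; wind = False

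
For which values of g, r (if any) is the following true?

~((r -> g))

g = False, r = True

  ~((r -> g)) = True
    r -> g = False
The formula evaluates to True.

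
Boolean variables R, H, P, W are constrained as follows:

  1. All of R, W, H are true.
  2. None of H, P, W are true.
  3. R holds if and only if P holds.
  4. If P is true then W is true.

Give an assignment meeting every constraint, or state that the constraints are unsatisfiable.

Case H = True:
  Constraint (2) is violated (H=T) — contradiction.
Case H = False:
  Constraint (1) is violated (H=F) — contradiction.
Both cases fail — unsatisfiable.

Unsatisfiable — no assignment works.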